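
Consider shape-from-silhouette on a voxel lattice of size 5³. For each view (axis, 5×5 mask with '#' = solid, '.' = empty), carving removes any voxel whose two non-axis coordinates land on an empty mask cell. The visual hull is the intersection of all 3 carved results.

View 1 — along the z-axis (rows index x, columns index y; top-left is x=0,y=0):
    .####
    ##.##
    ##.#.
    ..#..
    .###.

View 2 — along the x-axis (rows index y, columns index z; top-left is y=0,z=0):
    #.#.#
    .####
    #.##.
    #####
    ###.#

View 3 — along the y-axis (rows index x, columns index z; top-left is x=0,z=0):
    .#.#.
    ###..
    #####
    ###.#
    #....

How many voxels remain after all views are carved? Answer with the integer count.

initial block: 5^3 = 125
[1] z-view keeps 15 columns → grid now 75
[2] x-view keeps 19 columns → grid now 59
[3] y-view keeps 15 columns → grid now 32

voxel count = 32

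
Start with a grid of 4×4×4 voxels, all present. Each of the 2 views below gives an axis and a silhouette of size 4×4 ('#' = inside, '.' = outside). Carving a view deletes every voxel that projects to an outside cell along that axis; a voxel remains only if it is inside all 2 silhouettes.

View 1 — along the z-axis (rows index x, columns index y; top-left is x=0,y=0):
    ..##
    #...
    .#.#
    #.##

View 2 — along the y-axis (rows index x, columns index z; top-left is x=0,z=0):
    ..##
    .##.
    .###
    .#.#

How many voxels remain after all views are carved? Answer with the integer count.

initial block: 4^3 = 64
V1 z: intersect with XY mask (8 set) -- 32 left
V2 y: intersect with XZ mask (9 set) -- 18 left

|visual hull| = 18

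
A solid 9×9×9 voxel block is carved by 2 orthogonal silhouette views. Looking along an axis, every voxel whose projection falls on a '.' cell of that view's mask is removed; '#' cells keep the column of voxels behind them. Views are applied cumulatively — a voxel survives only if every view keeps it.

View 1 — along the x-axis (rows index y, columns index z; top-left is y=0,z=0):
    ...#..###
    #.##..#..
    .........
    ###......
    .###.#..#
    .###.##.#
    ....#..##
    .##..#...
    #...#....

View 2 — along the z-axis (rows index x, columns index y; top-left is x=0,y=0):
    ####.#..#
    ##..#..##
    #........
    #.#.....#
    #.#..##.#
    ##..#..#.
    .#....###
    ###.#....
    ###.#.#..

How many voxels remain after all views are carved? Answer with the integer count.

|visual hull| = 119

full grid |V| = 729
carve view 1 (along x, YZ-mask fill 30/81): 270 voxels remain
carve view 2 (along z, XY-mask fill 37/81): 119 voxels remain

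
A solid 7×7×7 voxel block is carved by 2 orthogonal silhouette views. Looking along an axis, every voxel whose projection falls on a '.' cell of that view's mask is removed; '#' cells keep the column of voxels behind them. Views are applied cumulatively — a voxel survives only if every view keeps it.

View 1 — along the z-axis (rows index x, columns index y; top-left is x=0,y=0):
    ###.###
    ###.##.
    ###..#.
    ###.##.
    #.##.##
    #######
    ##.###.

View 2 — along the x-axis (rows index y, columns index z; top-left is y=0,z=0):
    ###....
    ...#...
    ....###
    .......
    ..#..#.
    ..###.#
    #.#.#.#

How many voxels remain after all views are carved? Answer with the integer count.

95 voxels

initial block: 7^3 = 343
after view 1 [z-axis, 37 of 49 cells solid] → remaining = 259
after view 2 [x-axis, 17 of 49 cells solid] → remaining = 95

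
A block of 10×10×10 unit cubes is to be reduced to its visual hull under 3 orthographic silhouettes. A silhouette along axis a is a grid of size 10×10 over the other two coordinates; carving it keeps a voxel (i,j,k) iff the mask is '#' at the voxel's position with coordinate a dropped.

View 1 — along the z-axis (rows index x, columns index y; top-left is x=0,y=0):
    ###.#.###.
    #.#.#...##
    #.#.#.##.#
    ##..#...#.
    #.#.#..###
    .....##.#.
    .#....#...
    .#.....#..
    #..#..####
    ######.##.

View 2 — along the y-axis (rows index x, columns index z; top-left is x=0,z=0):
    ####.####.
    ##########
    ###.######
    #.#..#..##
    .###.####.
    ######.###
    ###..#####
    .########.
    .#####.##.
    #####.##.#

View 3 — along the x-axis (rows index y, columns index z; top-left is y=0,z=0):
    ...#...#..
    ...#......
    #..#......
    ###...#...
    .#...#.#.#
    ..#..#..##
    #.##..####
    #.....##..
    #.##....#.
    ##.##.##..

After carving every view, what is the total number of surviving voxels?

voxel count = 138

before carving: 1000 voxels (10×10×10)
[1] z-view keeps 49 columns → grid now 490
[2] y-view keeps 79 columns → grid now 387
[3] x-view keeps 37 columns → grid now 138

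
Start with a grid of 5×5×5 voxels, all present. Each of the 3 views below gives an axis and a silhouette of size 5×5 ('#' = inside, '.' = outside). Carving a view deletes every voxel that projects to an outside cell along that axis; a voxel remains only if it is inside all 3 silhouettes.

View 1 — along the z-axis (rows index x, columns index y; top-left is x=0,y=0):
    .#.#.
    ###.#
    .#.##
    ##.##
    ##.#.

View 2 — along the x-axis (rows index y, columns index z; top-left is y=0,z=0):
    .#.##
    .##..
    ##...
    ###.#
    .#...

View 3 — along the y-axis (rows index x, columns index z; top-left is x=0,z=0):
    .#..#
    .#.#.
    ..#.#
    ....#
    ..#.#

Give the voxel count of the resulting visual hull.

initial block: 5^3 = 125
  1. axis=2 (XY plane), |mask|=16  ⇒  voxels=80
  2. axis=0 (YZ plane), |mask|=12  ⇒  voxels=40
  3. axis=1 (XZ plane), |mask|=9  ⇒  voxels=17

17 voxels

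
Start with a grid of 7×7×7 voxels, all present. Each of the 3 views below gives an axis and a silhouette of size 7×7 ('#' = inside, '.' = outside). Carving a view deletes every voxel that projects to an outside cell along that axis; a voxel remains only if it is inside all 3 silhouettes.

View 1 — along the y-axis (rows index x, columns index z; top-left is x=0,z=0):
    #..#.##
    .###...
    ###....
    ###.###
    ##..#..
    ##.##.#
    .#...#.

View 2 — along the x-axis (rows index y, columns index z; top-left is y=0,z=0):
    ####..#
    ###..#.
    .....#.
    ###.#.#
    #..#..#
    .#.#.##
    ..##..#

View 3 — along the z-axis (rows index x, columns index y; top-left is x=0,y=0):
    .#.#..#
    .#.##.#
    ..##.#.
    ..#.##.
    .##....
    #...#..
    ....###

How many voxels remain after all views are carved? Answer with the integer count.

remaining voxels: 34

full grid |V| = 343
[1] y-view keeps 26 columns → grid now 182
[2] x-view keeps 25 columns → grid now 95
[3] z-view keeps 20 columns → grid now 34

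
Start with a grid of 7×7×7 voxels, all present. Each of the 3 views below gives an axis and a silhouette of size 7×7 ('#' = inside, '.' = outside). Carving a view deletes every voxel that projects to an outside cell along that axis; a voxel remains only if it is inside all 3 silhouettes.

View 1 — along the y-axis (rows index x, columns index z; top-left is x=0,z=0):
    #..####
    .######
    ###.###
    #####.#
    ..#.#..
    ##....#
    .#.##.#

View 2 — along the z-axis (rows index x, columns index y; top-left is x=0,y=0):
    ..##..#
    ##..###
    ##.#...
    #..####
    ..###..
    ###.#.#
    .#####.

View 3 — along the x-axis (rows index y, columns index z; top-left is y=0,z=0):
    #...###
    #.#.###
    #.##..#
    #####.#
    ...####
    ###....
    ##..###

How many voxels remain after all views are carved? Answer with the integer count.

full grid |V| = 343
V1 y: intersect with XZ mask (32 set) -- 224 left
V2 z: intersect with XY mask (29 set) -- 134 left
V3 x: intersect with YZ mask (31 set) -- 87 left

remaining voxels: 87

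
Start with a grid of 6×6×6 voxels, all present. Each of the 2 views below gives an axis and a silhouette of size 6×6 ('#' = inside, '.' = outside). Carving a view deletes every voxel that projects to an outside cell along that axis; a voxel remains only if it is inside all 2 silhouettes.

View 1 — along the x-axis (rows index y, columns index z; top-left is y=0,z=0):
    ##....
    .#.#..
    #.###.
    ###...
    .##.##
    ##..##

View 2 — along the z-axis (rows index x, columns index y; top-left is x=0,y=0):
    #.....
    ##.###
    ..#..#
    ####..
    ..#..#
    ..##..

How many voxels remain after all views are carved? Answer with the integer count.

initial block: 6^3 = 216
[1] x-view keeps 19 columns → grid now 114
[2] z-view keeps 16 columns → grid now 51

|visual hull| = 51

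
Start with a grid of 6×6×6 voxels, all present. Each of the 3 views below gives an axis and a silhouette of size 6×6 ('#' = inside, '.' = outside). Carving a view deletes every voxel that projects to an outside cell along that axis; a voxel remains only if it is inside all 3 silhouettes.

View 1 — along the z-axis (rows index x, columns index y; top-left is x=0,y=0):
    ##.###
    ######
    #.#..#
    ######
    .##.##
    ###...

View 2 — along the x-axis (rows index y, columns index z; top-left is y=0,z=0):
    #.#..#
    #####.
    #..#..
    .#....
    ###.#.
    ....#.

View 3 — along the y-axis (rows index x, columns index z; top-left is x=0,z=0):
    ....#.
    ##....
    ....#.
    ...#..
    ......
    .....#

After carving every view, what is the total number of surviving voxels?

start: 6×6×6 = 216 voxels
carve view 1 (along z, XY-mask fill 27/36): 162 voxels remain
carve view 2 (along x, YZ-mask fill 16/36): 74 voxels remain
carve view 3 (along y, XZ-mask fill 6/36): 14 voxels remain

voxel count = 14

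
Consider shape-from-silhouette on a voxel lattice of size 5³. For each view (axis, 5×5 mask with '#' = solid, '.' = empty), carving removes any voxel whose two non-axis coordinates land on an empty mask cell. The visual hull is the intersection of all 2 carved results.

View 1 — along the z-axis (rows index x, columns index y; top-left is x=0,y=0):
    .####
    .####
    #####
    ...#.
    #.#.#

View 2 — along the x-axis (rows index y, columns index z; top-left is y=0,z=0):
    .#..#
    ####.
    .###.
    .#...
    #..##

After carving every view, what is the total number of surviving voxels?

full grid |V| = 125
  1. axis=2 (XY plane), |mask|=17  ⇒  voxels=85
  2. axis=0 (YZ plane), |mask|=13  ⇒  voxels=44

|visual hull| = 44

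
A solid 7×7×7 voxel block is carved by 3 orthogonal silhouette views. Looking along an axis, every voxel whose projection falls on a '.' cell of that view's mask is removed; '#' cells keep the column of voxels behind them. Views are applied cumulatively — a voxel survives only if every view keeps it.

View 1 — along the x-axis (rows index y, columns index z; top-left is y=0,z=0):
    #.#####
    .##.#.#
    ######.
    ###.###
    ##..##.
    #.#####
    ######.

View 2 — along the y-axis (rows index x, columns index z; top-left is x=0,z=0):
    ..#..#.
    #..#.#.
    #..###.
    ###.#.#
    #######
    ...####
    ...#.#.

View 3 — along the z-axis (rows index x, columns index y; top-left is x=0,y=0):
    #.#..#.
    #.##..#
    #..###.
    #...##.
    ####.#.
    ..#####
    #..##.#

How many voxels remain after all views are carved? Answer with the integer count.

start: 7×7×7 = 343 voxels
step 1: project along x, AND mask (38/49) → |grid| = 266
step 2: project along y, AND mask (27/49) → |grid| = 148
step 3: project along z, AND mask (28/49) → |grid| = 91

remaining voxels: 91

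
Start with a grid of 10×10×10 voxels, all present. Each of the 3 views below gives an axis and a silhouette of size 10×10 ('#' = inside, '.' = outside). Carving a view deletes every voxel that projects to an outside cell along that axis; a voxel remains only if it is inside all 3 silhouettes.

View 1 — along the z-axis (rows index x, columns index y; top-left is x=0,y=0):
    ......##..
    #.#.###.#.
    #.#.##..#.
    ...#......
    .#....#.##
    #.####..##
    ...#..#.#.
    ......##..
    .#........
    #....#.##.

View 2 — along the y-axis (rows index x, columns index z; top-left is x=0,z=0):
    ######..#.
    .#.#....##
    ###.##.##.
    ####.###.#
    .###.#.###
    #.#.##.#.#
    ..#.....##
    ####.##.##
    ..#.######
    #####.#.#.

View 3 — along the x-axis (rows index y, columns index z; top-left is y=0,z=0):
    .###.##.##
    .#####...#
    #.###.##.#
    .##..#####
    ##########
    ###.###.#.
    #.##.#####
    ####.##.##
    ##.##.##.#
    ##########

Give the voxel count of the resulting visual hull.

voxel count = 162

before carving: 1000 voxels (10×10×10)
after view 1 [z-axis, 35 of 100 cells solid] → remaining = 350
after view 2 [y-axis, 64 of 100 cells solid] → remaining = 211
after view 3 [x-axis, 77 of 100 cells solid] → remaining = 162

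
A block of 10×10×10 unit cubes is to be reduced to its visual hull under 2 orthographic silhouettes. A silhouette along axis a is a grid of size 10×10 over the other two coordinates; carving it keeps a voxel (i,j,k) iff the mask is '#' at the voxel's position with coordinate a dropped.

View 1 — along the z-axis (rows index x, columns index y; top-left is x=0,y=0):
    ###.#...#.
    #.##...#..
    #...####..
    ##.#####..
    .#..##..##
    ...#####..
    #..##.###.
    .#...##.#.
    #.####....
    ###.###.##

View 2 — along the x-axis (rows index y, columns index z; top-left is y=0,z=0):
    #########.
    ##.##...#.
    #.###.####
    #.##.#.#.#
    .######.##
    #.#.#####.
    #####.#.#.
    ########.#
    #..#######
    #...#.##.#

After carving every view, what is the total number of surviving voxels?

full grid |V| = 1000
carve view 1 (along z, XY-mask fill 54/100): 540 voxels remain
carve view 2 (along x, YZ-mask fill 72/100): 400 voxels remain

400 voxels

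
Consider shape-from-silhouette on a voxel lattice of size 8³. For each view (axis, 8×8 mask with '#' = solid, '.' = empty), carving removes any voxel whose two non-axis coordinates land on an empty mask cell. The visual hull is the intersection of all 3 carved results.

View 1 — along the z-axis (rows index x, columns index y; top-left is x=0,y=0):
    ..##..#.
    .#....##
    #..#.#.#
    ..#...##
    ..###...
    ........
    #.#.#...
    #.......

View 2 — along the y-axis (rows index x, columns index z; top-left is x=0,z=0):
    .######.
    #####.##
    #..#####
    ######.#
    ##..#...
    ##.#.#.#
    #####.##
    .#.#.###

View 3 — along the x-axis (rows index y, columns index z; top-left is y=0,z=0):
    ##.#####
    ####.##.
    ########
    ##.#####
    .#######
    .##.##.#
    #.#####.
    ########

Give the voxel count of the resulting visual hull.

start: 8×8×8 = 512 voxels
step 1: project along z, AND mask (20/64) → |grid| = 160
step 2: project along y, AND mask (46/64) → |grid| = 119
step 3: project along x, AND mask (54/64) → |grid| = 105

remaining voxels: 105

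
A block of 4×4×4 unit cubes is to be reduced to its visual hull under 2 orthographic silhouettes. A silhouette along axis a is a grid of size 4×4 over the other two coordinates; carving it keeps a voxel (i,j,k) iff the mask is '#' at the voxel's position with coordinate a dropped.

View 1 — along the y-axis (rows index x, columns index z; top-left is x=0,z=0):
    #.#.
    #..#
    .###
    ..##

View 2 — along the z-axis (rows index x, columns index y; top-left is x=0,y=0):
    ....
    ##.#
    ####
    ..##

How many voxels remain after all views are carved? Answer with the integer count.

|visual hull| = 22

before carving: 64 voxels (4×4×4)
step 1: project along y, AND mask (9/16) → |grid| = 36
step 2: project along z, AND mask (9/16) → |grid| = 22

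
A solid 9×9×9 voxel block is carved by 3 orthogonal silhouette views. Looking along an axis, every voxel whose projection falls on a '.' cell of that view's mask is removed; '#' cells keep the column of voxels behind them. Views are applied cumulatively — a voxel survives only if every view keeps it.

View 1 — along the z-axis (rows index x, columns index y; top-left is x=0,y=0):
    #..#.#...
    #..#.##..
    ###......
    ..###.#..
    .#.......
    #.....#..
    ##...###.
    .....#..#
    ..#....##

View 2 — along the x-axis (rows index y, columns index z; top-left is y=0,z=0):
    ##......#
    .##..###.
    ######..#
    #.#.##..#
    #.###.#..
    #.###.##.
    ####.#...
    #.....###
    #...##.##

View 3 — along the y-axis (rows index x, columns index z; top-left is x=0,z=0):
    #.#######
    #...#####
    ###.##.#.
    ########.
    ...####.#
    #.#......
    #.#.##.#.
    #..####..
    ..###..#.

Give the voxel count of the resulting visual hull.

voxel count = 87

full grid |V| = 729
  1. axis=2 (XY plane), |mask|=27  ⇒  voxels=243
  2. axis=0 (YZ plane), |mask|=45  ⇒  voxels=133
  3. axis=1 (XZ plane), |mask|=49  ⇒  voxels=87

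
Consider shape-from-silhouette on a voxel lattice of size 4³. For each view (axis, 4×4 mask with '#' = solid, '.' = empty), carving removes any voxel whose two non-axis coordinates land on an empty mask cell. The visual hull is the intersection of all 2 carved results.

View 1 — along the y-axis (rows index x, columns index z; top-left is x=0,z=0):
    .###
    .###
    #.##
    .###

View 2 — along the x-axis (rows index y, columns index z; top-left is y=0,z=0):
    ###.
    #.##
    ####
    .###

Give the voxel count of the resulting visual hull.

initial block: 4^3 = 64
after view 1 [y-axis, 12 of 16 cells solid] → remaining = 48
after view 2 [x-axis, 13 of 16 cells solid] → remaining = 40

40 voxels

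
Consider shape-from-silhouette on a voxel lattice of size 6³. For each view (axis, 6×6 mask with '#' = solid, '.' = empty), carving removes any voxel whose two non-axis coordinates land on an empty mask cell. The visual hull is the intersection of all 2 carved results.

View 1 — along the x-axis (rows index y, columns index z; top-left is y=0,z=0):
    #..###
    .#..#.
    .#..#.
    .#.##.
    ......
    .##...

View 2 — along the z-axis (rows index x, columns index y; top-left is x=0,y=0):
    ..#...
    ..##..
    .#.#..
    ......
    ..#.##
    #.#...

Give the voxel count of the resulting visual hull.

start: 6×6×6 = 216 voxels
[1] x-view keeps 13 columns → grid now 78
[2] z-view keeps 10 columns → grid now 22

remaining voxels: 22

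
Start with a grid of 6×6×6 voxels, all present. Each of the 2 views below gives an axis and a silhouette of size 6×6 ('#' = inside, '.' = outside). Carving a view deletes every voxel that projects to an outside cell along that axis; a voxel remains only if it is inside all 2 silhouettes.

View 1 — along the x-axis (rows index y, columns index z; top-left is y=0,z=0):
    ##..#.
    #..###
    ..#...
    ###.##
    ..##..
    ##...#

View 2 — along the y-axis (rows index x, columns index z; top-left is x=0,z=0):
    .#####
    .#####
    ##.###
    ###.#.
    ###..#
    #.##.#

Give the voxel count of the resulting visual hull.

start: 6×6×6 = 216 voxels
after view 1 [x-axis, 18 of 36 cells solid] → remaining = 108
after view 2 [y-axis, 27 of 36 cells solid] → remaining = 81

remaining voxels: 81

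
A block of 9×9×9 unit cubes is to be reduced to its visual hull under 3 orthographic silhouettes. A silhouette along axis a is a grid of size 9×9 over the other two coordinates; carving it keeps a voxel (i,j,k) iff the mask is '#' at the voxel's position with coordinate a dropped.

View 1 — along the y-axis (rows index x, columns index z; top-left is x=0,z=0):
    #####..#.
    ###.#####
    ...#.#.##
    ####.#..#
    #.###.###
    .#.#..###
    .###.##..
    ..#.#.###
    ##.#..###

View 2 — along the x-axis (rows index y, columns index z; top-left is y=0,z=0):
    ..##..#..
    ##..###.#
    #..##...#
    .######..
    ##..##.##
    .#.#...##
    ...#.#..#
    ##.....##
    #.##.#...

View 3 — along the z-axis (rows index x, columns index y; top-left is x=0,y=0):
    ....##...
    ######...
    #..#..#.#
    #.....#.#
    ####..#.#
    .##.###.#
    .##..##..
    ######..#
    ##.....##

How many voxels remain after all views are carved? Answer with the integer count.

remaining voxels: 120

full grid |V| = 729
after view 1 [y-axis, 52 of 81 cells solid] → remaining = 468
after view 2 [x-axis, 40 of 81 cells solid] → remaining = 232
after view 3 [z-axis, 42 of 81 cells solid] → remaining = 120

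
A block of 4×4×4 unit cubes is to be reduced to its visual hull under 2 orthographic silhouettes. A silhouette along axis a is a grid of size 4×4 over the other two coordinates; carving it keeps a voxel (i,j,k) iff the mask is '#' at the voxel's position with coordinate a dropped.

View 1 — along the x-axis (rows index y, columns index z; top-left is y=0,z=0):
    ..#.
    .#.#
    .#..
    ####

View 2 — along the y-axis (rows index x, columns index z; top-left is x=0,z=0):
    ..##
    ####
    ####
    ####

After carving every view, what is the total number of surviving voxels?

start: 4×4×4 = 64 voxels
  1. axis=0 (YZ plane), |mask|=8  ⇒  voxels=32
  2. axis=1 (XZ plane), |mask|=14  ⇒  voxels=28

remaining voxels: 28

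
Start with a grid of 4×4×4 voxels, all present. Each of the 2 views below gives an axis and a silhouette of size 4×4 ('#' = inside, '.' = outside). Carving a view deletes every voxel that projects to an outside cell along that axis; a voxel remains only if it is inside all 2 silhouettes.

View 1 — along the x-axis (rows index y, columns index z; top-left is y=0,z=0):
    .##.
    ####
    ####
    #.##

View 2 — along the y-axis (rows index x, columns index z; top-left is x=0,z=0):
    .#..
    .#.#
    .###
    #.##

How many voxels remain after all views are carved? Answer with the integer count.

remaining voxels: 29

initial block: 4^3 = 64
after view 1 [x-axis, 13 of 16 cells solid] → remaining = 52
after view 2 [y-axis, 9 of 16 cells solid] → remaining = 29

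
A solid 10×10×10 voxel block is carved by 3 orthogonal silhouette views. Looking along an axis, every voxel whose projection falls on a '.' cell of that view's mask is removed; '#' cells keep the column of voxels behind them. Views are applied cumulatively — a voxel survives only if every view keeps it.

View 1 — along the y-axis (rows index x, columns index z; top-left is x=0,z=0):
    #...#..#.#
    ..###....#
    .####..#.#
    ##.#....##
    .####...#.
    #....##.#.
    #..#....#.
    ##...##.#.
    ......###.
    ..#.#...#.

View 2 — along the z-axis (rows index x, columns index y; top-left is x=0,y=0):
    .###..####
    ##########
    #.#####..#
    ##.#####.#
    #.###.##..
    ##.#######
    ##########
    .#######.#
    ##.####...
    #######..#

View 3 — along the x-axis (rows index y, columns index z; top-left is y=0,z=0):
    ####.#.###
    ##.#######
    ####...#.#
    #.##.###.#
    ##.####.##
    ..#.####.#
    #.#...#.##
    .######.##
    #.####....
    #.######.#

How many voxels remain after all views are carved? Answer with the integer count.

voxel count = 231

initial block: 10^3 = 1000
[1] y-view keeps 42 columns → grid now 420
[2] z-view keeps 79 columns → grid now 328
[3] x-view keeps 70 columns → grid now 231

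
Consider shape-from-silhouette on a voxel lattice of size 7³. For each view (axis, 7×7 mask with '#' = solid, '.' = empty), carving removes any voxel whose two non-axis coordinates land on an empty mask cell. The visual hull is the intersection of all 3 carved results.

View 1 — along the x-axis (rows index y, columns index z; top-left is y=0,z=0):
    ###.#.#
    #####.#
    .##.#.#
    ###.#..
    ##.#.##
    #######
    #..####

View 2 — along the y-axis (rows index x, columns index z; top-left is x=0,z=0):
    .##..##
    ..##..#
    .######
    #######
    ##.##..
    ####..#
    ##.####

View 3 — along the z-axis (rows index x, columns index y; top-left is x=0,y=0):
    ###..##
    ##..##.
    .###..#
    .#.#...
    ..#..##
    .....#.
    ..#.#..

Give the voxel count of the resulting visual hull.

start: 7×7×7 = 343 voxels
carve view 1 (along x, YZ-mask fill 36/49): 252 voxels remain
carve view 2 (along y, XZ-mask fill 35/49): 181 voxels remain
carve view 3 (along z, XY-mask fill 21/49): 73 voxels remain

voxel count = 73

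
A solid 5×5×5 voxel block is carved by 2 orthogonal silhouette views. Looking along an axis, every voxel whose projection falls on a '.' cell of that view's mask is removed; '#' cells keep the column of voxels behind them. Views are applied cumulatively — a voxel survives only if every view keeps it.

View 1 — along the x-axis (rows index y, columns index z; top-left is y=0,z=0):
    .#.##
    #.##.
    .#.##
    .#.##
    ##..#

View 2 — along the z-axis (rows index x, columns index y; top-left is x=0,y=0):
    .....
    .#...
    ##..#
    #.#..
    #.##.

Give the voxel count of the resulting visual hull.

27 voxels

initial block: 5^3 = 125
carve view 1 (along x, YZ-mask fill 15/25): 75 voxels remain
carve view 2 (along z, XY-mask fill 9/25): 27 voxels remain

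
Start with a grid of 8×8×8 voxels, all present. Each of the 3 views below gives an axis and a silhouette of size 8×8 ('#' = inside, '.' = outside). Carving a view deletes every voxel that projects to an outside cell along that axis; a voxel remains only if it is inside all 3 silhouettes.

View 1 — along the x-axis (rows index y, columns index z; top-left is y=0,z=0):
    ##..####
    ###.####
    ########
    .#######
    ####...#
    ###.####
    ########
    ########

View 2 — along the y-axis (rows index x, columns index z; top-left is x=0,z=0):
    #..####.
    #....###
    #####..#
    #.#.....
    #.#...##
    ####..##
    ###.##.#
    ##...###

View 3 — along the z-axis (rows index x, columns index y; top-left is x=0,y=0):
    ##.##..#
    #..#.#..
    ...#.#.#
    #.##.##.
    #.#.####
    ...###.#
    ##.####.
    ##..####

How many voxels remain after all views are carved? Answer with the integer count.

full grid |V| = 512
after view 1 [x-axis, 56 of 64 cells solid] → remaining = 448
after view 2 [y-axis, 38 of 64 cells solid] → remaining = 270
after view 3 [z-axis, 38 of 64 cells solid] → remaining = 157

|visual hull| = 157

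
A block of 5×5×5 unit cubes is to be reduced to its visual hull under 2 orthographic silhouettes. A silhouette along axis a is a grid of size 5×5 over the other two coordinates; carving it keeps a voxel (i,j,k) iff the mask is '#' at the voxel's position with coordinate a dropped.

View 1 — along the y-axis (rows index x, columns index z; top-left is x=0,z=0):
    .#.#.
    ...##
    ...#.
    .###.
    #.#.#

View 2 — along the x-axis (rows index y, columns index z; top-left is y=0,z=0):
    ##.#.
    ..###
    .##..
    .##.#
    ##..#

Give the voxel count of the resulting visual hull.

full grid |V| = 125
  1. axis=1 (XZ plane), |mask|=11  ⇒  voxels=55
  2. axis=0 (YZ plane), |mask|=14  ⇒  voxels=30

remaining voxels: 30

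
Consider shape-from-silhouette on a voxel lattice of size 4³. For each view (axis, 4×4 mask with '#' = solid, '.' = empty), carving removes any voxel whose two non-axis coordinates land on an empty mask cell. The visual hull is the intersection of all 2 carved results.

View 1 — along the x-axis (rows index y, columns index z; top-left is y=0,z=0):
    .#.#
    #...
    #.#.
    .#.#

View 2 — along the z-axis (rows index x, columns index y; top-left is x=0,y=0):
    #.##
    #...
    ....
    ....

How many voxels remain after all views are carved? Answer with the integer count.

8 voxels

start: 4×4×4 = 64 voxels
carve view 1 (along x, YZ-mask fill 7/16): 28 voxels remain
carve view 2 (along z, XY-mask fill 4/16): 8 voxels remain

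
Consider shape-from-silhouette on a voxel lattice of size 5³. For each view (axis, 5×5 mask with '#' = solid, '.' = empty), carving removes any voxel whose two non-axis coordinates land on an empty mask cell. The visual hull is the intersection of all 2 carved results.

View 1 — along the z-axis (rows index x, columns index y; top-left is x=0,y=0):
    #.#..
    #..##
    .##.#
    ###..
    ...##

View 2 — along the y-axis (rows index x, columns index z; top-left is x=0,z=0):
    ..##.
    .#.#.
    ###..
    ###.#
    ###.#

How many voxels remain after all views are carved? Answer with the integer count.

39 voxels

before carving: 125 voxels (5×5×5)
[1] z-view keeps 13 columns → grid now 65
[2] y-view keeps 15 columns → grid now 39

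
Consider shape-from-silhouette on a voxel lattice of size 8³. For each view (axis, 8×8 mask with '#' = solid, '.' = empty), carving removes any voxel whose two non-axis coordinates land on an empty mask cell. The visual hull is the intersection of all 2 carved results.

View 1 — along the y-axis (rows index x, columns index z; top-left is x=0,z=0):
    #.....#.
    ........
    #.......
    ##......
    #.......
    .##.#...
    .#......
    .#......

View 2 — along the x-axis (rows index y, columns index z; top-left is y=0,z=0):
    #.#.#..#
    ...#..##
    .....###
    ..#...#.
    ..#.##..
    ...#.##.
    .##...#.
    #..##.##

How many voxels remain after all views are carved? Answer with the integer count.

voxel count = 25

initial block: 8^3 = 512
carve view 1 (along y, XZ-mask fill 11/64): 88 voxels remain
carve view 2 (along x, YZ-mask fill 26/64): 25 voxels remain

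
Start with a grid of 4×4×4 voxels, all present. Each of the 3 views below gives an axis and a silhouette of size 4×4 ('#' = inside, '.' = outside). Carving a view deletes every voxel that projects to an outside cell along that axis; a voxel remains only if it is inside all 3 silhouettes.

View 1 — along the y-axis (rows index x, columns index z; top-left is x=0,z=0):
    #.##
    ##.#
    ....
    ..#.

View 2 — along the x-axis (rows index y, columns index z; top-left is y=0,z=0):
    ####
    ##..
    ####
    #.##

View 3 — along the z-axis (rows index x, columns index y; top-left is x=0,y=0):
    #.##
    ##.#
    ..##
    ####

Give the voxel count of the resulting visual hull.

full grid |V| = 64
V1 y: intersect with XZ mask (7 set) -- 28 left
V2 x: intersect with YZ mask (13 set) -- 23 left
V3 z: intersect with XY mask (12 set) -- 19 left

remaining voxels: 19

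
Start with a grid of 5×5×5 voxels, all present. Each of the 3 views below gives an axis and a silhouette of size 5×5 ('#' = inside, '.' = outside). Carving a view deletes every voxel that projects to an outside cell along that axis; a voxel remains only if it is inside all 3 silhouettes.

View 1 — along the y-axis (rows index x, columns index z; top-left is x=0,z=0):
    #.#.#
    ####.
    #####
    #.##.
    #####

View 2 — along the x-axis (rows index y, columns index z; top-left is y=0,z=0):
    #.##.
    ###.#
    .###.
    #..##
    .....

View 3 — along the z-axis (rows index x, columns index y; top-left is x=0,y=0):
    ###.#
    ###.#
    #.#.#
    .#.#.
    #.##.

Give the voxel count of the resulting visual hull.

initial block: 5^3 = 125
V1 y: intersect with XZ mask (20 set) -- 100 left
V2 x: intersect with YZ mask (13 set) -- 54 left
V3 z: intersect with XY mask (16 set) -- 34 left

34 voxels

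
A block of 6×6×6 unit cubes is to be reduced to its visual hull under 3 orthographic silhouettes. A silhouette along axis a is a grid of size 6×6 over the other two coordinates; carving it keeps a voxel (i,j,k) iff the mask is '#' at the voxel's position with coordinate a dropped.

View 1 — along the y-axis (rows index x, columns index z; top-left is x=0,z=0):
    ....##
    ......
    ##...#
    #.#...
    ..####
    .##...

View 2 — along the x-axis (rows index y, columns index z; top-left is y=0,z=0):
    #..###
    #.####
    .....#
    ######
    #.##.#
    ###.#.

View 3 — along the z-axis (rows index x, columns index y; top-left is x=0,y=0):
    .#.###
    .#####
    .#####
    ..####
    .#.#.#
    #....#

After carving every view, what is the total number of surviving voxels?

full grid |V| = 216
after view 1 [y-axis, 13 of 36 cells solid] → remaining = 78
after view 2 [x-axis, 24 of 36 cells solid] → remaining = 53
after view 3 [z-axis, 23 of 36 cells solid] → remaining = 34

|visual hull| = 34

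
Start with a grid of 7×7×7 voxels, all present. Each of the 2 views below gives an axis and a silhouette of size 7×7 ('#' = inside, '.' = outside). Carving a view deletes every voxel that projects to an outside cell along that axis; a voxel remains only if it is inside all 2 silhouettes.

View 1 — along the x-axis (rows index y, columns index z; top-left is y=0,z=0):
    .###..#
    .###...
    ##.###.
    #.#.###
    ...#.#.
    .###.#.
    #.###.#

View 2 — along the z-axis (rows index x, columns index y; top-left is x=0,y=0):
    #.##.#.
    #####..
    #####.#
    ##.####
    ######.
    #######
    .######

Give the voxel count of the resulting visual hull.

|visual hull| = 159

before carving: 343 voxels (7×7×7)
carve view 1 (along x, YZ-mask fill 28/49): 196 voxels remain
carve view 2 (along z, XY-mask fill 40/49): 159 voxels remain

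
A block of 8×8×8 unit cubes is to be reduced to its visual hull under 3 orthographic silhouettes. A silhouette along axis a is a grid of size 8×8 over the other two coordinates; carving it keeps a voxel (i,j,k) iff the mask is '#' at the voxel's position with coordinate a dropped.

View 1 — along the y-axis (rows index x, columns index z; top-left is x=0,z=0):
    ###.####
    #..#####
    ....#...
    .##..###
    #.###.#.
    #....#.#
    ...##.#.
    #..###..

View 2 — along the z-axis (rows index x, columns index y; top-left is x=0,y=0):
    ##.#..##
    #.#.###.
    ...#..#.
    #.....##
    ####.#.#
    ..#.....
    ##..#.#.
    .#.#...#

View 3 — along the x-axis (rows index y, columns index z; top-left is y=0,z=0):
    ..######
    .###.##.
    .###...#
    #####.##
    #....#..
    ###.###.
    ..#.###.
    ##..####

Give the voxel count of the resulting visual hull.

91 voxels

before carving: 512 voxels (8×8×8)
step 1: project along y, AND mask (34/64) → |grid| = 272
step 2: project along z, AND mask (29/64) → |grid| = 139
step 3: project along x, AND mask (40/64) → |grid| = 91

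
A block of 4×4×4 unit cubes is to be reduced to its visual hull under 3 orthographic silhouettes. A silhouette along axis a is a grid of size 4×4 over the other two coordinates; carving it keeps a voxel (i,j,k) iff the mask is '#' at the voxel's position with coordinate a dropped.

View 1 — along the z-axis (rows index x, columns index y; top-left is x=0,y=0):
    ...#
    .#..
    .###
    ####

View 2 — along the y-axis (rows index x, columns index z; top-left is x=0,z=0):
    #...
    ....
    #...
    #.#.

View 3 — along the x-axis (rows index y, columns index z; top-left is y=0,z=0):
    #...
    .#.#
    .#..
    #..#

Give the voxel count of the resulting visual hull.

|visual hull| = 4

initial block: 4^3 = 64
carve view 1 (along z, XY-mask fill 9/16): 36 voxels remain
carve view 2 (along y, XZ-mask fill 4/16): 12 voxels remain
carve view 3 (along x, YZ-mask fill 6/16): 4 voxels remain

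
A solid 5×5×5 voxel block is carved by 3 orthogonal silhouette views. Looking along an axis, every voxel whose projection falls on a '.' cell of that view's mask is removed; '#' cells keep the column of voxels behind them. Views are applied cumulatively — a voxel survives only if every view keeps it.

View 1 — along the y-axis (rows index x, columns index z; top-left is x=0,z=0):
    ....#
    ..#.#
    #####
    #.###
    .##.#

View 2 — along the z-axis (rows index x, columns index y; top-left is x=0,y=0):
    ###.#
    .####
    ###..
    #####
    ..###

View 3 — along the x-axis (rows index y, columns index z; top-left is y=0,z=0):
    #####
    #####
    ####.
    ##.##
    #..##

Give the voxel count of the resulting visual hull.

start: 5×5×5 = 125 voxels
after view 1 [y-axis, 15 of 25 cells solid] → remaining = 75
after view 2 [z-axis, 19 of 25 cells solid] → remaining = 56
after view 3 [x-axis, 21 of 25 cells solid] → remaining = 44

|visual hull| = 44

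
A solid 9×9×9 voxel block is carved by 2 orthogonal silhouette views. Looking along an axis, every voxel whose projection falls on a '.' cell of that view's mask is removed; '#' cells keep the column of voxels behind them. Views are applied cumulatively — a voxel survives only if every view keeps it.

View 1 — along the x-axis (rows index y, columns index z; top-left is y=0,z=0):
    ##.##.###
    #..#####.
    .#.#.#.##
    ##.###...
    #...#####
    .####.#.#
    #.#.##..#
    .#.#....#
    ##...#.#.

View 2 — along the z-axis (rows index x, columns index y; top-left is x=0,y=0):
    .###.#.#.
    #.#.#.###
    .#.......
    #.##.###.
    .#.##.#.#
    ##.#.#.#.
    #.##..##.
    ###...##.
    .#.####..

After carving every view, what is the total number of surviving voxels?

224 voxels

before carving: 729 voxels (9×9×9)
step 1: project along x, AND mask (47/81) → |grid| = 423
step 2: project along z, AND mask (43/81) → |grid| = 224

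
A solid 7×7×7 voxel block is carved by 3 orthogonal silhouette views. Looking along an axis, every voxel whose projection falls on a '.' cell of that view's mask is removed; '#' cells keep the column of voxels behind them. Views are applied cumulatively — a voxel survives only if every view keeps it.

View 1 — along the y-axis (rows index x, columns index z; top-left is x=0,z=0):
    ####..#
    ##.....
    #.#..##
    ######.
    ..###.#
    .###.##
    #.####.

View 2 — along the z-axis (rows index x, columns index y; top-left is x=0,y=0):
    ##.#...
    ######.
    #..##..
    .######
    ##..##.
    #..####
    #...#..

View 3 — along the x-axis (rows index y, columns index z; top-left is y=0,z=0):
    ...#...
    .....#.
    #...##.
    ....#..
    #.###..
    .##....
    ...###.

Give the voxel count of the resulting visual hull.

37 voxels

initial block: 7^3 = 343
after view 1 [y-axis, 31 of 49 cells solid] → remaining = 217
after view 2 [z-axis, 29 of 49 cells solid] → remaining = 126
after view 3 [x-axis, 15 of 49 cells solid] → remaining = 37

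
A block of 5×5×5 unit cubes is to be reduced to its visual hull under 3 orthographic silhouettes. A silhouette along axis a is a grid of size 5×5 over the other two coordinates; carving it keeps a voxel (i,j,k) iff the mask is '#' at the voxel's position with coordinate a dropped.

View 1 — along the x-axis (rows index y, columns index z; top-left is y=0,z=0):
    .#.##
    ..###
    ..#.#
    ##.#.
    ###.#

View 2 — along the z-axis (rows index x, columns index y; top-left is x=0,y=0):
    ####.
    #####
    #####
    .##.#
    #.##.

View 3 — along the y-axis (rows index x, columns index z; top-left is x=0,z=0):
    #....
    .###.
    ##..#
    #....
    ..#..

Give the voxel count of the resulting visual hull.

remaining voxels: 21

full grid |V| = 125
carve view 1 (along x, YZ-mask fill 15/25): 75 voxels remain
carve view 2 (along z, XY-mask fill 20/25): 58 voxels remain
carve view 3 (along y, XZ-mask fill 9/25): 21 voxels remain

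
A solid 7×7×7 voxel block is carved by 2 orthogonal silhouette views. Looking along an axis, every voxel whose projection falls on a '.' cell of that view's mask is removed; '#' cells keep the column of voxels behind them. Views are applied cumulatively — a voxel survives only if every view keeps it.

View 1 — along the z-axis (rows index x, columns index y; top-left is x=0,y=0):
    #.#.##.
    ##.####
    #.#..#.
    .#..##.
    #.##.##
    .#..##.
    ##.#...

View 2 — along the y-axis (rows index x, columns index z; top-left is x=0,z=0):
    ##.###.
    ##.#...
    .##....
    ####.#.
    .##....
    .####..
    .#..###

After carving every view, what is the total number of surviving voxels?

voxel count = 93

before carving: 343 voxels (7×7×7)
after view 1 [z-axis, 27 of 49 cells solid] → remaining = 189
after view 2 [y-axis, 25 of 49 cells solid] → remaining = 93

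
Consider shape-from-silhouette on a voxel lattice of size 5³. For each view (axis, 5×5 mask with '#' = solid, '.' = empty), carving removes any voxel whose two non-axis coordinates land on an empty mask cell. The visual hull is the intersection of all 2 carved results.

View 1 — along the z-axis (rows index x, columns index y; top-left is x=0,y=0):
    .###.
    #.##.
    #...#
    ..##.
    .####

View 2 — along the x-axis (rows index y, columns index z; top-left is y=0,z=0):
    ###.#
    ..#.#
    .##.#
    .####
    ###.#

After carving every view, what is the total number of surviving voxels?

start: 5×5×5 = 125 voxels
after view 1 [z-axis, 14 of 25 cells solid] → remaining = 70
after view 2 [x-axis, 17 of 25 cells solid] → remaining = 48

|visual hull| = 48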